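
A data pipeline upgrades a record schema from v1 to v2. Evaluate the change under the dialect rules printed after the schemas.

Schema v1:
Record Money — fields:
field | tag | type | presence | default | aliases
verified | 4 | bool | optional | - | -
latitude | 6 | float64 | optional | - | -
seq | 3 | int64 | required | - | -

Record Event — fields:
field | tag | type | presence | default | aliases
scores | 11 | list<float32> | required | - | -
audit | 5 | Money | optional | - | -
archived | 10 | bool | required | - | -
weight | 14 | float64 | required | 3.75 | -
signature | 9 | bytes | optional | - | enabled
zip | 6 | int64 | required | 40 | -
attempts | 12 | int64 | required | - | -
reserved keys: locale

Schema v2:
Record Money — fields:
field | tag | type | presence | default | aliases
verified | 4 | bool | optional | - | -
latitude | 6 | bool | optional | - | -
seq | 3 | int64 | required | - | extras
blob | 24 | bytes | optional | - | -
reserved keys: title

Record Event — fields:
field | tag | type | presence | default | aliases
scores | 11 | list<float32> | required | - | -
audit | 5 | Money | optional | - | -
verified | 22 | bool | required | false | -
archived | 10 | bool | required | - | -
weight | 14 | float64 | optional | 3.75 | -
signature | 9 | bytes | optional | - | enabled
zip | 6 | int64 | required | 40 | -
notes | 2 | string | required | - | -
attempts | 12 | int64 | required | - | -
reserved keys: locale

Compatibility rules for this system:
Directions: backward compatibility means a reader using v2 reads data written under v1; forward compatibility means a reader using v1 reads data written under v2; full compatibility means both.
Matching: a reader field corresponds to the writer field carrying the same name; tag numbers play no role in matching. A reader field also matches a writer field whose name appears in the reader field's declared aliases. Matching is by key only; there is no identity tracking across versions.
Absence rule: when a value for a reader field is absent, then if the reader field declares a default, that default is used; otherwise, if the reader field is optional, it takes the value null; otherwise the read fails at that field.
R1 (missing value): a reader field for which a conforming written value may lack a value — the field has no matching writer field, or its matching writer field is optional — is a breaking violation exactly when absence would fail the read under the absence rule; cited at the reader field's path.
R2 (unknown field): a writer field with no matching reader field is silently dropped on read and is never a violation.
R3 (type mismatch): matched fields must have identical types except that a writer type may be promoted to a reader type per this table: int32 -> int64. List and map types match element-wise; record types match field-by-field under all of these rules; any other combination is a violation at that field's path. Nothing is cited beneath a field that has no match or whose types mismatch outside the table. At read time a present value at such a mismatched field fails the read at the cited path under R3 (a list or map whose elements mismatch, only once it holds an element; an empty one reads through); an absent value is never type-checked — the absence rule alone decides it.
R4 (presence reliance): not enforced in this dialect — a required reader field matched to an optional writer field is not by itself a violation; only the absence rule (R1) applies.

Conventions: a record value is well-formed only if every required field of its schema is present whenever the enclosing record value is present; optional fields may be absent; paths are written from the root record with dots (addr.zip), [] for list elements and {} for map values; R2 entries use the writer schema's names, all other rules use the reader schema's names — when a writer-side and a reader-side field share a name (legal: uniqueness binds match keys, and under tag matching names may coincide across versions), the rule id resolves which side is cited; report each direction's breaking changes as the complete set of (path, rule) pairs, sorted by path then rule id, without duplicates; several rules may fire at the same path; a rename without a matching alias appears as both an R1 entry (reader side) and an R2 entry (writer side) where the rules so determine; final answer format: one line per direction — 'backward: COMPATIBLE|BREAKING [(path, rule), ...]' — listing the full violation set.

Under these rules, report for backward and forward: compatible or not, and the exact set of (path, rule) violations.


the writer's type comes first in each Event pair
backward for Event (reader v2, writer v1):
  list<float32> -> list<float32>, writer required: scores aligns to scores
  Money -> Money, writer optional: audit aligns to audit
  verified: no writer match
  bool -> bool, writer required: archived aligns to archived
  float64 -> float64, writer required: weight aligns to weight
  bytes -> bytes, writer optional: signature aligns to signature
  int64 -> int64, writer required: zip aligns to zip
  notes: no writer match
  int64 -> int64, writer required: attempts aligns to attempts
  bool -> bool, writer optional: audit.verified aligns to audit.verified
  float64 -> bool, writer optional: audit.latitude aligns to audit.latitude
  int64 -> int64, writer required: audit.seq aligns to audit.seq
  audit.blob: no writer match
  rule R3 violated at audit.latitude
  rule R1 violated at notes
  => 2 violation(s): backward is BREAKING for Event
forward for Event (reader v1, writer v2):
  list<float32> -> list<float32>, writer required: scores aligns to scores
  Money -> Money, writer optional: audit aligns to audit
  bool -> bool, writer required: archived aligns to archived
  float64 -> float64, writer optional: weight aligns to weight
  bytes -> bytes, writer optional: signature aligns to signature
  int64 -> int64, writer required: zip aligns to zip
  int64 -> int64, writer required: attempts aligns to attempts
  writer field verified has no reader counterpart
  writer field notes has no reader counterpart
  bool -> bool, writer optional: audit.verified aligns to audit.verified
  bool -> float64, writer optional: audit.latitude aligns to audit.latitude
  int64 -> int64, writer required: audit.seq aligns to audit.seq
  writer field audit.blob has no reader counterpart
  rule R3 violated at audit.latitude
  => 1 violation(s): forward is BREAKING for Event

backward: BREAKING [(audit.latitude, R3), (notes, R1)]; forward: BREAKING [(audit.latitude, R3)]


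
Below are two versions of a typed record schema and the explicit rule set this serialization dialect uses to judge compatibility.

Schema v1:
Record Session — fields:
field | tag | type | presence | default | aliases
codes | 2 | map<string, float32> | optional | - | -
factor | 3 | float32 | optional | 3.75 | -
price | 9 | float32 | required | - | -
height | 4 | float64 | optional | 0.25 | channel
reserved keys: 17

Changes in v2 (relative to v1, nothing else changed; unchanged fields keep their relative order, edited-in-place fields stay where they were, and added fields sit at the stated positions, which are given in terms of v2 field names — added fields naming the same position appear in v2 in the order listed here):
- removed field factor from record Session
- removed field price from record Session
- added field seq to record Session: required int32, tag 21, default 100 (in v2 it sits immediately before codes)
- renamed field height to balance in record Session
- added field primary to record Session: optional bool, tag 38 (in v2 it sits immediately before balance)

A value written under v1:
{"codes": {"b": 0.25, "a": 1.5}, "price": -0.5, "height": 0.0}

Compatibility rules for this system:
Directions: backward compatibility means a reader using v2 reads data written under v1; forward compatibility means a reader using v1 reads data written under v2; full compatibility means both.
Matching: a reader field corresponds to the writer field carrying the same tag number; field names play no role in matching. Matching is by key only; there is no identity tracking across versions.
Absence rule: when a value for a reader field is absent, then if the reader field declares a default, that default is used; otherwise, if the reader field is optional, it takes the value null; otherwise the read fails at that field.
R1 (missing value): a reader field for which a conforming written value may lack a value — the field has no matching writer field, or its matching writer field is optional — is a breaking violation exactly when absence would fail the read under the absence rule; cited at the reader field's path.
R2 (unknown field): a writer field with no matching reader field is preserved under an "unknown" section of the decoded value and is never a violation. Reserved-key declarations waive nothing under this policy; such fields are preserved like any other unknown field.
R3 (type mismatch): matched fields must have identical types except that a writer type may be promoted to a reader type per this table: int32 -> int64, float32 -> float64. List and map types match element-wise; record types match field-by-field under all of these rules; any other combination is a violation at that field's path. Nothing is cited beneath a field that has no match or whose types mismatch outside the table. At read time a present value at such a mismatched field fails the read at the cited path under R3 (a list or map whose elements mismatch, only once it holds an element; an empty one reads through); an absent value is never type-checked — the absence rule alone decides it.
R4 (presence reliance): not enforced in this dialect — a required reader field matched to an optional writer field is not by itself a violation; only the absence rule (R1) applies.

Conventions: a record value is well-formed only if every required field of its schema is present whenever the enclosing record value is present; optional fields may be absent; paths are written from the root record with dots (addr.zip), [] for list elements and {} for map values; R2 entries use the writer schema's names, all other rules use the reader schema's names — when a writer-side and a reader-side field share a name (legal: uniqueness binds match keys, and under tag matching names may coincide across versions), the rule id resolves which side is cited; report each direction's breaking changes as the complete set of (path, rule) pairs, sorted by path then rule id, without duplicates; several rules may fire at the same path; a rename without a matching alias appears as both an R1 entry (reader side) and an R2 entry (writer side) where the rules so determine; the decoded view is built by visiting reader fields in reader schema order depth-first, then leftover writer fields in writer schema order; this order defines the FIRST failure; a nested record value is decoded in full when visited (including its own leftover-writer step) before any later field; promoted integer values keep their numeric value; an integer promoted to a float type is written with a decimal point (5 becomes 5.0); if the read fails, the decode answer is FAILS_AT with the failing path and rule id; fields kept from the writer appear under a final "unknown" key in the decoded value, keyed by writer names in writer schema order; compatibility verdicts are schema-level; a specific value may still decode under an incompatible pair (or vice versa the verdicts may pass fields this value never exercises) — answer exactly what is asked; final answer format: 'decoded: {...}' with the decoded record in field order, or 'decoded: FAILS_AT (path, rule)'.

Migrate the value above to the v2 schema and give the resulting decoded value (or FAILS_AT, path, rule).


the writer's type comes first in each Session pair
decode (reader v2):
  seq := 100 (missing; default applied)
  codes := {"b": 0.25, "a": 1.5}
  primary := null (missing; optional => null)
  balance := 0.0 (from writer height)
  writer price: kept under "unknown"
  => decoded: {"seq": 100, "codes": {"b": 0.25, "a": 1.5}, "primary": null, "balance": 0.0, "unknown": {"price": -0.5}}

decoded: {"seq": 100, "codes": {"b": 0.25, "a": 1.5}, "primary": null, "balance": 0.0, "unknown": {"price": -0.5}}


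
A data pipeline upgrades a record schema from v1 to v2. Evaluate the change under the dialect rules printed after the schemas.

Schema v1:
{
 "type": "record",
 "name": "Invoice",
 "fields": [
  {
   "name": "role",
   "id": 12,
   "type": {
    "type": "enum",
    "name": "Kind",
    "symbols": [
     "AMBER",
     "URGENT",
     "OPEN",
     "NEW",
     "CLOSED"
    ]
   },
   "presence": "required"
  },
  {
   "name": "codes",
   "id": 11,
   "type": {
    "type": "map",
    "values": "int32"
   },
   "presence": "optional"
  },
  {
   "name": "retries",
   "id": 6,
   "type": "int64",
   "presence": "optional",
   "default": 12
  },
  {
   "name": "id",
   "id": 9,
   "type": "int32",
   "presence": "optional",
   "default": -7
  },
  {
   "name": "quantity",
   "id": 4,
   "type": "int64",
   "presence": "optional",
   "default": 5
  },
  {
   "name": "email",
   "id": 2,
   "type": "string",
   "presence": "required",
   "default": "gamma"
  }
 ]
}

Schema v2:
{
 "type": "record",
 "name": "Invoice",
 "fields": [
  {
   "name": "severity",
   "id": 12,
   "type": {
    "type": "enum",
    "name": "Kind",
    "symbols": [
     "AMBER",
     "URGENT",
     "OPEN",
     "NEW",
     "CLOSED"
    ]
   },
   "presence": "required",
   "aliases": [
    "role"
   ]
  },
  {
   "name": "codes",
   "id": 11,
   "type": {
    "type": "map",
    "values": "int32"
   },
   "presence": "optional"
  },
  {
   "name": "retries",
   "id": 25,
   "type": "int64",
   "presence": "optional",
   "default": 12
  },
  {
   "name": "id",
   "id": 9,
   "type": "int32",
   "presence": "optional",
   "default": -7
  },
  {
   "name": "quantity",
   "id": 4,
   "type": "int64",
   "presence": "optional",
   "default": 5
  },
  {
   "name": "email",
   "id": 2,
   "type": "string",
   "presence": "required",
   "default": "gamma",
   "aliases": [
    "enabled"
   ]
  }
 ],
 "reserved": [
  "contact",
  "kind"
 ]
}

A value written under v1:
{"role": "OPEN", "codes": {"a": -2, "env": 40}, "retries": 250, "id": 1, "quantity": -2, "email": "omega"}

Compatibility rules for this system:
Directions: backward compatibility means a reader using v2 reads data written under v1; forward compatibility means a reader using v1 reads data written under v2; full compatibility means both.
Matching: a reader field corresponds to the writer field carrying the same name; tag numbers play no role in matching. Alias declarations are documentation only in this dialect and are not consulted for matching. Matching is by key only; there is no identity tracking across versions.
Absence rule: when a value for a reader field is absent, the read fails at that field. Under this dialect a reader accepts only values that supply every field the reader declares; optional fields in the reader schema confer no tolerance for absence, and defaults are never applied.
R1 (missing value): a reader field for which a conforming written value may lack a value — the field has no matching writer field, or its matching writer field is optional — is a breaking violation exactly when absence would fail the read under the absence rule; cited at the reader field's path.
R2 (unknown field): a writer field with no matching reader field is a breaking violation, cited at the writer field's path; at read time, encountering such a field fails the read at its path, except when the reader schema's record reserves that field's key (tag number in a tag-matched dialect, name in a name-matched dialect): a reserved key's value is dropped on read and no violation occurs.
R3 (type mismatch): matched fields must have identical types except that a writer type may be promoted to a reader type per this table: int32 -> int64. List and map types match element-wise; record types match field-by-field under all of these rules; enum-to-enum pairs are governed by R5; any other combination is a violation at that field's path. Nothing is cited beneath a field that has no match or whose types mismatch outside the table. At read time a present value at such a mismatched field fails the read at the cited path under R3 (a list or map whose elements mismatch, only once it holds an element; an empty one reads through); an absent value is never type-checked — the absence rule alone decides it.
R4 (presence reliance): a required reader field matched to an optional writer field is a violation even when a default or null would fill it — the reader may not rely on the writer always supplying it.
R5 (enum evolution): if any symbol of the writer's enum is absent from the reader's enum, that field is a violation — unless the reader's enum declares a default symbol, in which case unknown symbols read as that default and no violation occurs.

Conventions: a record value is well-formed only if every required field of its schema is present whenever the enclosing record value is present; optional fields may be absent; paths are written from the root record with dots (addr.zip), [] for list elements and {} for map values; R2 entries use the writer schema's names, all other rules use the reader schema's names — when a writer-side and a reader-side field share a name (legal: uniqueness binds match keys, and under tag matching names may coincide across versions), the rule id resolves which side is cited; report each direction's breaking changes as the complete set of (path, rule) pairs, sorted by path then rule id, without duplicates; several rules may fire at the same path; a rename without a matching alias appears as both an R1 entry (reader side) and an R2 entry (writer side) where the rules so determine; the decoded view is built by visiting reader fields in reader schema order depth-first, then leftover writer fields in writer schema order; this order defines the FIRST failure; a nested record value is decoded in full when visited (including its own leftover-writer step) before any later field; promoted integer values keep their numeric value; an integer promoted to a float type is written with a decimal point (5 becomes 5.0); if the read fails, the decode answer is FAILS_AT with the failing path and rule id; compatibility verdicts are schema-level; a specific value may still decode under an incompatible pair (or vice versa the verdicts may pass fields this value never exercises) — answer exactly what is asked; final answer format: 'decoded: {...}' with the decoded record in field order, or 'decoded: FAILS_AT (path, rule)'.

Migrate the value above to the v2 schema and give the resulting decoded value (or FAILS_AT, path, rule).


decoded: FAILS_AT (severity, R1)

in Invoice below, arrows point writer -> reader
decoding the Invoice value with the v2 reader:
  read fails at severity under R1 (no fill)
  => FAILS_AT (severity, R1)
remaining Invoice differences; none change what is asked:
  field retries in record Invoice: tag 6 changed to 25 -> fires no rule on Invoice under this dialect and leaves the result unchanged


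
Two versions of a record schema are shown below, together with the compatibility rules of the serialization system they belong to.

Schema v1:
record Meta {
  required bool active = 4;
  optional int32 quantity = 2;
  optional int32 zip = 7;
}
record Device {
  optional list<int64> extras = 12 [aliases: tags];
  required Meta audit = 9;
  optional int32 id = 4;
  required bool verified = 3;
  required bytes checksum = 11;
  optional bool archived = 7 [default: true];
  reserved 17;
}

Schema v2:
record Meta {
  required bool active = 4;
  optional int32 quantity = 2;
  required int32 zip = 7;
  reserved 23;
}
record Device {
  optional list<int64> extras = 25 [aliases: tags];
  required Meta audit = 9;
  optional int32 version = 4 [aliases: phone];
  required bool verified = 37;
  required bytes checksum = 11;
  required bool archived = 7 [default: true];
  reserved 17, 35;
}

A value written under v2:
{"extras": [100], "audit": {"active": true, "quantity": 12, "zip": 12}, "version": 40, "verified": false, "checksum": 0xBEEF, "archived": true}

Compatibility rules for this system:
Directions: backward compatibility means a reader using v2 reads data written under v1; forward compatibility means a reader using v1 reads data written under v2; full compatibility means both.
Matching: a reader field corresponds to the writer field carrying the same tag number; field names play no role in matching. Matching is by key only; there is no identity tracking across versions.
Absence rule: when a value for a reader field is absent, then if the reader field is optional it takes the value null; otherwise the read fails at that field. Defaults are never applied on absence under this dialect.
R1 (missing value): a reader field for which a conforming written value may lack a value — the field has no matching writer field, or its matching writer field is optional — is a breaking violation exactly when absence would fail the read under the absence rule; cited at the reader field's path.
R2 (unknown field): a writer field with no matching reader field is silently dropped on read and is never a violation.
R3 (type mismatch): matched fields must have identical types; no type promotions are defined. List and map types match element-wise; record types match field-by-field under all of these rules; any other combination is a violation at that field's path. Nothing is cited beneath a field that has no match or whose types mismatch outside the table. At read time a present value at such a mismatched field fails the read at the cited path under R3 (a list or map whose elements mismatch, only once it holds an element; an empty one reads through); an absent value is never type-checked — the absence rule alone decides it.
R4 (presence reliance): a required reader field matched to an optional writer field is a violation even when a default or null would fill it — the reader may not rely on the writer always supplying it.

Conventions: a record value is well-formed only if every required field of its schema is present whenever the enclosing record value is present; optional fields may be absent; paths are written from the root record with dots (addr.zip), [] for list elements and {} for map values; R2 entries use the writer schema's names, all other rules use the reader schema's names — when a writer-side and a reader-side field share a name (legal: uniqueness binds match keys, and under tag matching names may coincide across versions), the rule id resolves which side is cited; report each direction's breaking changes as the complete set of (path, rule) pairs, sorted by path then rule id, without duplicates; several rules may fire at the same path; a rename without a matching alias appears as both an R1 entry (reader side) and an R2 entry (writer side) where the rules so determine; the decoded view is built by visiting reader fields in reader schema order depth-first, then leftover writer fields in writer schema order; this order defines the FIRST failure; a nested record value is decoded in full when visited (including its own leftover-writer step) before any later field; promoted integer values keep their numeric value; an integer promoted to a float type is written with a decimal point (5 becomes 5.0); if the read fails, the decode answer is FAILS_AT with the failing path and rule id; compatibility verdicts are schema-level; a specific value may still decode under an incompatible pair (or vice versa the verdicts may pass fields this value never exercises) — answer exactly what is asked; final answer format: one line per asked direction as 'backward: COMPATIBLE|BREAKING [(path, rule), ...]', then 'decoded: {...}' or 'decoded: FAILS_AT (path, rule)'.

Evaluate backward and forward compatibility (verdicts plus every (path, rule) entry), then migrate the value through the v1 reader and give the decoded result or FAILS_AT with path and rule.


backward: BREAKING [(archived, R1), (archived, R4), (audit.zip, R1), (audit.zip, R4), (verified, R1)]; forward: BREAKING [(verified, R1)]; decoded: FAILS_AT (verified, R1)

the writer's type comes first in each Device pair
backward pass over Device, reader schema v2, writer schema v1:
  no writer field matches reader extras
  audit: Meta -> Meta, writer required; from audit
  version: int32 -> int32, writer optional; from id
  no writer field matches reader verified
  checksum: bytes -> bytes, writer required; from checksum
  archived: bool -> bool, writer optional; from archived
  writer field extras has no reader counterpart
  writer field verified has no reader counterpart
  audit.active: bool -> bool, writer required; from audit.active
  audit.quantity: int32 -> int32, writer optional; from audit.quantity
  audit.zip: int32 -> int32, writer optional; from audit.zip
  breaking: (archived, R1)
  breaking: (archived, R4)
  breaking: (audit.zip, R1)
  breaking: (audit.zip, R4)
  breaking: (verified, R1)
  => backward verdict for Device: BREAKING, 5 violation(s)
forward pass over Device, reader schema v1, writer schema v2:
  no writer field matches reader extras
  audit: Meta -> Meta, writer required; from audit
  id: int32 -> int32, writer optional; from version
  no writer field matches reader verified
  checksum: bytes -> bytes, writer required; from checksum
  archived: bool -> bool, writer required; from archived
  writer field extras has no reader counterpart
  writer field verified has no reader counterpart
  audit.active: bool -> bool, writer required; from audit.active
  audit.quantity: int32 -> int32, writer optional; from audit.quantity
  audit.zip: int32 -> int32, writer required; from audit.zip
  breaking: (verified, R1)
  => forward verdict for Device: BREAKING, 1 violation(s)
decode walk for Device under reader schema v1:
  extras := null (not supplied -> null)
  audit.active := true
  audit.quantity := 12
  audit.zip := 12
  id := 40 (from writer version)
  read fails at verified under R1 (no fill)
  => FAILS_AT (verified, R1)


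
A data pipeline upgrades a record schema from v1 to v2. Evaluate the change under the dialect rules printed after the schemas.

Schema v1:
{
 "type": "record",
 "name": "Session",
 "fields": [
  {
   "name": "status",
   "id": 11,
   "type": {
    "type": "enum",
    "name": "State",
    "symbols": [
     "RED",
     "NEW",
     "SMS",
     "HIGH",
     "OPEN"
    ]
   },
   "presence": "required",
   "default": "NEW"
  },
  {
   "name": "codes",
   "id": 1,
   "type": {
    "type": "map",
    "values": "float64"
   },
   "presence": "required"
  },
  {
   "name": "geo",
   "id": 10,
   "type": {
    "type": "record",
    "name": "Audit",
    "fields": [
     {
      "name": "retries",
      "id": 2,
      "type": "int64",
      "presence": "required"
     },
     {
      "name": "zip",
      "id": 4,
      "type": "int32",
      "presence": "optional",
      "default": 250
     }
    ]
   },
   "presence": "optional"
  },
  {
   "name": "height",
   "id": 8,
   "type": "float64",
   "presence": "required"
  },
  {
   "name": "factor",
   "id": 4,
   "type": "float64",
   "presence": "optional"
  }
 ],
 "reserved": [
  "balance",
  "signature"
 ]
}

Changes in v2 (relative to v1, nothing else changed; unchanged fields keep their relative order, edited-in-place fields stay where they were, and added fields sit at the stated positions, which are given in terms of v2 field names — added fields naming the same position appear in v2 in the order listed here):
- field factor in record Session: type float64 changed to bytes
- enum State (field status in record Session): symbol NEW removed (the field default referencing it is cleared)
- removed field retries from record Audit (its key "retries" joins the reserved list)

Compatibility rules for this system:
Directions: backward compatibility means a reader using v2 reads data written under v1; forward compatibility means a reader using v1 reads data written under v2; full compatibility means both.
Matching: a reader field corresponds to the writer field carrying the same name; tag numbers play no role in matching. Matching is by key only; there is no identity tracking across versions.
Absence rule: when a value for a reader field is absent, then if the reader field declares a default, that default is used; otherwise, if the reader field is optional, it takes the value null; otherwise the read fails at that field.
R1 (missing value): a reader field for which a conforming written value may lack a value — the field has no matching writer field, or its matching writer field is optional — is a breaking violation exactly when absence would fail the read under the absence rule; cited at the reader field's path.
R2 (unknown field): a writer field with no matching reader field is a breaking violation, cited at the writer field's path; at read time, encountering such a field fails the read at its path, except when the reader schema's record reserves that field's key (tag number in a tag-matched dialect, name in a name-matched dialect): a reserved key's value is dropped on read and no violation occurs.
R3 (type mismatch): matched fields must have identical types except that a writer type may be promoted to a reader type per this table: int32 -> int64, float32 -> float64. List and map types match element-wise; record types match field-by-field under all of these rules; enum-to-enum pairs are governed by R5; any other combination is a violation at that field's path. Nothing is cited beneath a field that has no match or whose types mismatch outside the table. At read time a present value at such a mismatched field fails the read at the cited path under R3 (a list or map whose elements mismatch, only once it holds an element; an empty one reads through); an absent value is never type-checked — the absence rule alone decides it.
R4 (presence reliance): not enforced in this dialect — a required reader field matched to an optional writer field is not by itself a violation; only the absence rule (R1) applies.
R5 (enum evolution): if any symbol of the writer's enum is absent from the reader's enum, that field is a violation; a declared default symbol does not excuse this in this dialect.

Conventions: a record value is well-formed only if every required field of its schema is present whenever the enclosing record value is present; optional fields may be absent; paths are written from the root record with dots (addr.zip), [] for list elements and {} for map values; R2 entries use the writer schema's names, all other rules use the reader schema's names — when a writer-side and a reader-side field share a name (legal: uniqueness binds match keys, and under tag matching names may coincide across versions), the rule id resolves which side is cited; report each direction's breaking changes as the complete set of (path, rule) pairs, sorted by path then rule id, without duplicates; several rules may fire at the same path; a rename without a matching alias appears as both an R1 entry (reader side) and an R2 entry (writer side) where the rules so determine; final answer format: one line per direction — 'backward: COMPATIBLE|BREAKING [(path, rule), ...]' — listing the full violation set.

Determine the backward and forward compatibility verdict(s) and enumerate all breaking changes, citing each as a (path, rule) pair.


backward: BREAKING [(factor, R3), (status, R5)]; forward: BREAKING [(factor, R3), (geo.retries, R1)]

in Session below, arrows point writer -> reader
checking backward for Session: reader v2 against writer v1:
  status: State -> State, writer required; from status
  codes: map<string, float64> -> map<string, float64>, writer required; from codes
  geo: Audit -> Audit, writer optional; from geo
  height: float64 -> float64, writer required; from height
  factor: float64 -> bytes, writer optional; from factor
  geo.zip: int32 -> int32, writer optional; from geo.zip
  geo.retries (writer side), unknown to reader
  R3 fires at factor
  R5 fires at status
  backward on Session therefore BREAKING (2)
checking forward for Session: reader v1 against writer v2:
  status: State -> State, writer required; from status
  codes: map<string, float64> -> map<string, float64>, writer required; from codes
  geo: Audit -> Audit, writer optional; from geo
  height: float64 -> float64, writer required; from height
  factor: bytes -> float64, writer optional; from factor
  geo.retries: no writer match
  geo.zip: int32 -> int32, writer optional; from geo.zip
  R3 fires at factor
  R1 fires at geo.retries
  forward on Session therefore BREAKING (2)


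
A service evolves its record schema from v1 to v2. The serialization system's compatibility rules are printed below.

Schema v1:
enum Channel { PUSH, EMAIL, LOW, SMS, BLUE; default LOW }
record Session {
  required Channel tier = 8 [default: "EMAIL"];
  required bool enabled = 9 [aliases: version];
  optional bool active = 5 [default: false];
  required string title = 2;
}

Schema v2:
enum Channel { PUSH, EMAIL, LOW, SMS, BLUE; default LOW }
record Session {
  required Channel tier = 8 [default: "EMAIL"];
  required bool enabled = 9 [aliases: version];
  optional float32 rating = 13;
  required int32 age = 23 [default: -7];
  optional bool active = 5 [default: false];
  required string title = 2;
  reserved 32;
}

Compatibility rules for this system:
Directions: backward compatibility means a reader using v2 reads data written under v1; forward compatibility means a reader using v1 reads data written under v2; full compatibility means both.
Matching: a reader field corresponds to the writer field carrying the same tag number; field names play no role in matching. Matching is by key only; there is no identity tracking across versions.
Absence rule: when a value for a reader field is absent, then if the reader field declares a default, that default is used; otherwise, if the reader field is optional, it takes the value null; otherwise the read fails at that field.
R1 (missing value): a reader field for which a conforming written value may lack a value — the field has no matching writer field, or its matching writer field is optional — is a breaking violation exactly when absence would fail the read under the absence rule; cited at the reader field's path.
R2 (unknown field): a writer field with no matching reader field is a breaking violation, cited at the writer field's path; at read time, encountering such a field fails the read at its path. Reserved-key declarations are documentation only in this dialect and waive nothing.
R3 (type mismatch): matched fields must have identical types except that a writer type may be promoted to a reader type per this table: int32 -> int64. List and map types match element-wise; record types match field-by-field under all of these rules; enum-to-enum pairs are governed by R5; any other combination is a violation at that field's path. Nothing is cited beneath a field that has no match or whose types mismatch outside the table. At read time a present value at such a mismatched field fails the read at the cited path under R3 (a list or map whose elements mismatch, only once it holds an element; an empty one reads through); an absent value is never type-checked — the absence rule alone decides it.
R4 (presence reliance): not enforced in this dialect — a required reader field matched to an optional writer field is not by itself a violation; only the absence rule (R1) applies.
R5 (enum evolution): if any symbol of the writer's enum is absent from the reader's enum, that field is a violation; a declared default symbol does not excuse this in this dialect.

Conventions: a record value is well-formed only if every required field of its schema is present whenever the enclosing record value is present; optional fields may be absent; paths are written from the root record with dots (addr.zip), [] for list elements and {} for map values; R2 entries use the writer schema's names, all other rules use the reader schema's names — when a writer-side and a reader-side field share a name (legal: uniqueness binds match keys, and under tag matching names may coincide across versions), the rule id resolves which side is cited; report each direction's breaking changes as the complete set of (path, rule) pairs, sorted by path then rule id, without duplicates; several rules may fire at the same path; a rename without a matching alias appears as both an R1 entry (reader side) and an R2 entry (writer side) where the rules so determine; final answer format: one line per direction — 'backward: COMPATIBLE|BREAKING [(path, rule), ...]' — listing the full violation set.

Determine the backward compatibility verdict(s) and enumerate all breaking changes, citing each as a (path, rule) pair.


backward: COMPATIBLE []

each type pair in Session: writer, then reader
backward for Session (reader v2, writer v1):
  tier <- tier (Channel -> Channel, writer required)
  enabled <- enabled (bool -> bool, writer required)
  rating: no writer match
  age: no writer match
  active <- active (bool -> bool, writer optional)
  title <- title (string -> string, writer required)
  nothing fires on Session: backward is COMPATIBLE
the other Session changes do not affect what is asked:
  added field rating to record Session: optional float32, tag 13 (in v2 it sits immediately before active) -> its effect on Session is confined to the forward direction, not asked
  added field age to record Session: required int32, tag 23, default -7 (in v2 it sits immediately before active) -> its effect on Session is confined to the forward direction, not asked


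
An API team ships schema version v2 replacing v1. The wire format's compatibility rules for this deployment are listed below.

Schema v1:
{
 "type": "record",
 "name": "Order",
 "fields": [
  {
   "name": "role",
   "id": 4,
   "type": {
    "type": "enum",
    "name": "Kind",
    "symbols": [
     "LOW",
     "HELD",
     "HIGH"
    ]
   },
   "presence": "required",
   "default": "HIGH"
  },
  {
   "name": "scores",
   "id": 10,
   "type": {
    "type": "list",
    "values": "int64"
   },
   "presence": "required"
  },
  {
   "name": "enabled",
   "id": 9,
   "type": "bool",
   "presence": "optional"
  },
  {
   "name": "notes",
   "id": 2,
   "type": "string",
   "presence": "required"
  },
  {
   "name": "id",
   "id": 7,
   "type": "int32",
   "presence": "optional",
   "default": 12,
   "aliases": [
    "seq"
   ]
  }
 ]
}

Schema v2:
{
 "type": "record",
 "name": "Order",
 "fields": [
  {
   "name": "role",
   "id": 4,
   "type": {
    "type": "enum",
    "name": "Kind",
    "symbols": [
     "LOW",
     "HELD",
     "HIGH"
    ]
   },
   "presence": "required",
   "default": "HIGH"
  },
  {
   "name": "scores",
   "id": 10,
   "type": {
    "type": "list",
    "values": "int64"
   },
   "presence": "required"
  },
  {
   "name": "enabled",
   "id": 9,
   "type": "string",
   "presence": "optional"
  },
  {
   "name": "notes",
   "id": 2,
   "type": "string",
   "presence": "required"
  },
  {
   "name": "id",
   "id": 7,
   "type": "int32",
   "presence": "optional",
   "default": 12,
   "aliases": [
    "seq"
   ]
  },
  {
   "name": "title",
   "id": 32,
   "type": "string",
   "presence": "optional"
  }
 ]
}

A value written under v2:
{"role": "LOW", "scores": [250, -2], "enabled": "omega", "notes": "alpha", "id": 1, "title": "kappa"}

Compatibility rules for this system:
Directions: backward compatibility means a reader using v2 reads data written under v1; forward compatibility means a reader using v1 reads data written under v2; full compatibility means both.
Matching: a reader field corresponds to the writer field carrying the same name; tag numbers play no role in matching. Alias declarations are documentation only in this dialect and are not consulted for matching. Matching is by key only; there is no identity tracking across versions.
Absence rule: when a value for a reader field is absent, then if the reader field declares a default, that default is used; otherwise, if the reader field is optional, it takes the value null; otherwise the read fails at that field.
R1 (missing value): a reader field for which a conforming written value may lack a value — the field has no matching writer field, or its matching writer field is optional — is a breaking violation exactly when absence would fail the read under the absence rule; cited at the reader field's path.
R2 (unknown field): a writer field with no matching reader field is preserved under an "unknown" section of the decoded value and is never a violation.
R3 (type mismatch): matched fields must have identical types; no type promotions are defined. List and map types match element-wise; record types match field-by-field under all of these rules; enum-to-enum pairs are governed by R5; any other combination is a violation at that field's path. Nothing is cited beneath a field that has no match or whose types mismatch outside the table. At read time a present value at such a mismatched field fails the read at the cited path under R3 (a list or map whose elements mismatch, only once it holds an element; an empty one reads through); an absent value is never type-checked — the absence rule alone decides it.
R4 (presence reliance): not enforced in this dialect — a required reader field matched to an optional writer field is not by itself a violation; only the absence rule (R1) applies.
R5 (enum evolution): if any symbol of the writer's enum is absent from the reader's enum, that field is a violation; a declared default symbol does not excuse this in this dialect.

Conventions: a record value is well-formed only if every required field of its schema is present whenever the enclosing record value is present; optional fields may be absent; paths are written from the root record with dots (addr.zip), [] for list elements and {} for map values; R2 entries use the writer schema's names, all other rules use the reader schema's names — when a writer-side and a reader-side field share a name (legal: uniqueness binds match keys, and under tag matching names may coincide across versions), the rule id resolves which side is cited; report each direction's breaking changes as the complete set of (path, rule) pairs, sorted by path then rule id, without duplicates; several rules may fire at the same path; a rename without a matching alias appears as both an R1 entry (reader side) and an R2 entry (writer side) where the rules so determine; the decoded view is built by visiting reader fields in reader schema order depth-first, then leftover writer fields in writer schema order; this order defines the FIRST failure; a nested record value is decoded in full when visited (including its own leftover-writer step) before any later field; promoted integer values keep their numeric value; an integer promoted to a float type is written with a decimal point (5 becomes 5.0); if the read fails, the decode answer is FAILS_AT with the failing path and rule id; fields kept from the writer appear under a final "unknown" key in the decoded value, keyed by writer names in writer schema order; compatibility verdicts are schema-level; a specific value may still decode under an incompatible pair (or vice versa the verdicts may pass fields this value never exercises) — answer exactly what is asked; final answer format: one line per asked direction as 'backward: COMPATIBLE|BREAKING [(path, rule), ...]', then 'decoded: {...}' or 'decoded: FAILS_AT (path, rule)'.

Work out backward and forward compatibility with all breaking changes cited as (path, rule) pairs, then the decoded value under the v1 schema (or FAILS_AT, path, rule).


arrows below run writer -> reader for Order
backward for Order (reader v2, writer v1):
  role: paired with writer role (Kind -> Kind; writer required)
  scores: paired with writer scores (list<int64> -> list<int64>; writer required)
  enabled: paired with writer enabled (bool -> string; writer optional)
  notes: paired with writer notes (string -> string; writer required)
  id: paired with writer id (int32 -> int32; writer optional)
  title has no writer counterpart
  R3 fires at enabled
  => backward verdict for Order: BREAKING, 1 violation(s)
forward for Order (reader v1, writer v2):
  role: paired with writer role (Kind -> Kind; writer required)
  scores: paired with writer scores (list<int64> -> list<int64>; writer required)
  enabled: paired with writer enabled (string -> bool; writer optional)
  notes: paired with writer notes (string -> string; writer required)
  id: paired with writer id (int32 -> int32; writer optional)
  title (writer side), unknown to reader
  R3 fires at enabled
  => forward verdict for Order: BREAKING, 1 violation(s)
migrating the Order value to v1:
  role := "LOW"
  scores := [250, -2]
  read fails at enabled under R3
  => FAILS_AT (enabled, R3)

backward: BREAKING [(enabled, R3)]; forward: BREAKING [(enabled, R3)]; decoded: FAILS_AT (enabled, R3)
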